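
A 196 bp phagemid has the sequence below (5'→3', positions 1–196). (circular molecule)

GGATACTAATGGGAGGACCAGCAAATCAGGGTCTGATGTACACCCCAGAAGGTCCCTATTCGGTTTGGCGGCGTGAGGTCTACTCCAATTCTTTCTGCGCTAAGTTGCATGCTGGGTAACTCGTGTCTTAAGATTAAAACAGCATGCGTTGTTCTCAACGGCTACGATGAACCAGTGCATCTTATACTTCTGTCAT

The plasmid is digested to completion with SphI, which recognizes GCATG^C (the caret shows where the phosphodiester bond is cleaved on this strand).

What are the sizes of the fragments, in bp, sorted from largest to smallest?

161, 35 bp

SphI sites (GCATGC) start at positions 107, 142.
SphI cuts after base 5 of each site (before the last base), so after positions 111, 146.
Circular molecule, 2 cuts → 2 fragments:
  112–146 → 35 bp
  147–196 then 1–111 → 50 + 111 = 161 bp
Sorted largest to smallest: 161, 35 bp.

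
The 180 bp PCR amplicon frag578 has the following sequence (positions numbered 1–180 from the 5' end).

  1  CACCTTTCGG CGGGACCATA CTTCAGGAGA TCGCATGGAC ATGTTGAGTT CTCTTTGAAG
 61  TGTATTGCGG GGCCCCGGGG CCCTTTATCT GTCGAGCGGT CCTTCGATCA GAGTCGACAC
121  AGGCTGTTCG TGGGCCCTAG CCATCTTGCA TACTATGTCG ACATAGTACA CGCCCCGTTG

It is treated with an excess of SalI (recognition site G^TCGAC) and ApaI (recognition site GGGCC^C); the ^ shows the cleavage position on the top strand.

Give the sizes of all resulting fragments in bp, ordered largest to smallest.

74, 31, 23, 23, 21, 8 bp

SalI sites (GTCGAC) start at positions 113, 157.
SalI cuts after the first base of each site, so after positions 113, 157.
ApaI sites (GGGCCC) start at positions 70, 78, 132.
ApaI cuts after base 5 of each site (before the last base), so after positions 74, 82, 136.
Combined cut positions: 74, 82, 113, 136, 157.
Linear molecule, 5 cuts → 6 fragments:
  1–74 → 74 bp
  75–82 → 8 bp
  83–113 → 31 bp
  114–136 → 23 bp
  137–157 → 21 bp
  158–180 → 23 bp
Sorted largest to smallest: 74, 31, 23, 23, 21, 8 bp.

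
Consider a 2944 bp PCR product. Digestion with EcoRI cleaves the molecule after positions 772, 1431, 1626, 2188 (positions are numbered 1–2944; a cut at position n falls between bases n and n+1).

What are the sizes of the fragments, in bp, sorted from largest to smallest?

772, 756, 659, 562, 195 bp

Linear molecule, 4 cuts → 5 fragments:
  772 − 0 = 772 bp
  1431 − 772 = 659 bp
  1626 − 1431 = 195 bp
  2188 − 1626 = 562 bp
  2944 − 2188 = 756 bp
Sorted largest to smallest: 772, 756, 659, 562, 195 bp.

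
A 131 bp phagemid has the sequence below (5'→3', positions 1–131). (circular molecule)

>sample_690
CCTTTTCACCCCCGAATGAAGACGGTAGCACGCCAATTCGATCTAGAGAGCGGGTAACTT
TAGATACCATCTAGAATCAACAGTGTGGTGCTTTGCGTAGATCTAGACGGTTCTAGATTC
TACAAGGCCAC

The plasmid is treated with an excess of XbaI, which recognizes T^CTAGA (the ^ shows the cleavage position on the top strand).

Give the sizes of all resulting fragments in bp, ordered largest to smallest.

XbaI sites (TCTAGA) start at positions 42, 70, 102, 112.
XbaI cuts after the first base of each site, so after positions 42, 70, 102, 112.
Circular molecule, 4 cuts → 4 fragments:
  43–70 → 28 bp
  71–102 → 32 bp
  103–112 → 10 bp
  113–131 then 1–42 → 19 + 42 = 61 bp
Sorted largest to smallest: 61, 32, 28, 10 bp.

61, 32, 28, 10 bp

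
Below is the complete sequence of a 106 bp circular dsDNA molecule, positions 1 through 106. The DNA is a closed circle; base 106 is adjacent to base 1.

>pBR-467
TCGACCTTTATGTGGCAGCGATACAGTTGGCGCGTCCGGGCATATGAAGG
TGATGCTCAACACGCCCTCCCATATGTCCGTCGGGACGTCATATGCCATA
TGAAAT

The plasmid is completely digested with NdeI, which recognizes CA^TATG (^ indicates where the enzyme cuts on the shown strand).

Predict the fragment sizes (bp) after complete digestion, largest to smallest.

NdeI sites (CATATG) start at positions 41, 71, 90, 97.
NdeI cuts after base 2 of each site, so after positions 42, 72, 91, 98.
Circular molecule, 4 cuts → 4 fragments:
  43–72 → 30 bp
  73–91 → 19 bp
  92–98 → 7 bp
  99–106 then 1–42 → 8 + 42 = 50 bp
Sorted largest to smallest: 50, 30, 19, 7 bp.

50, 30, 19, 7 bp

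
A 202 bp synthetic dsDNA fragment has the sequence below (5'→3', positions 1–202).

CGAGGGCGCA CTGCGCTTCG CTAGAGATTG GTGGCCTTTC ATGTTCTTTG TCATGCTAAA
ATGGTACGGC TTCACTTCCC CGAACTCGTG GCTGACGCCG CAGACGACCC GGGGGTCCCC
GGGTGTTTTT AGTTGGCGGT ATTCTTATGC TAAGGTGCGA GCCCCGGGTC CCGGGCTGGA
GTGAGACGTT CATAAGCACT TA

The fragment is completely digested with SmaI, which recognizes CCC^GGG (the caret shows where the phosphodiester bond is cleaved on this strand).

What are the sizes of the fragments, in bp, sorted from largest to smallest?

110, 45, 30, 10, 7 bp

SmaI sites (CCCGGG) start at positions 108, 118, 163, 170.
SmaI cuts after base 3 of each site, so after positions 110, 120, 165, 172.
Linear molecule, 4 cuts → 5 fragments:
  1–110 → 110 bp
  111–120 → 10 bp
  121–165 → 45 bp
  166–172 → 7 bp
  173–202 → 30 bp
Sorted largest to smallest: 110, 45, 30, 10, 7 bp.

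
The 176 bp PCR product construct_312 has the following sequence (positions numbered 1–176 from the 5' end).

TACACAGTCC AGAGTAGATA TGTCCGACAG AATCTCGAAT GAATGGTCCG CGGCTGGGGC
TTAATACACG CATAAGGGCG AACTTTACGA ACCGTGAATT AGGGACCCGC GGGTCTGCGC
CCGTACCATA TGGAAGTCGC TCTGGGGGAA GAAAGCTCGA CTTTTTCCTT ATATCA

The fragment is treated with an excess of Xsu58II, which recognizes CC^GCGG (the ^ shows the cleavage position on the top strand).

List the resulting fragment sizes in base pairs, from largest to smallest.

68, 59, 49 bp

Xsu58II sites (CCGCGG) start at positions 48, 107.
Xsu58II cuts after base 2 of each site, so after positions 49, 108.
Linear molecule, 2 cuts → 3 fragments:
  1–49 → 49 bp
  50–108 → 59 bp
  109–176 → 68 bp
Sorted largest to smallest: 68, 59, 49 bp.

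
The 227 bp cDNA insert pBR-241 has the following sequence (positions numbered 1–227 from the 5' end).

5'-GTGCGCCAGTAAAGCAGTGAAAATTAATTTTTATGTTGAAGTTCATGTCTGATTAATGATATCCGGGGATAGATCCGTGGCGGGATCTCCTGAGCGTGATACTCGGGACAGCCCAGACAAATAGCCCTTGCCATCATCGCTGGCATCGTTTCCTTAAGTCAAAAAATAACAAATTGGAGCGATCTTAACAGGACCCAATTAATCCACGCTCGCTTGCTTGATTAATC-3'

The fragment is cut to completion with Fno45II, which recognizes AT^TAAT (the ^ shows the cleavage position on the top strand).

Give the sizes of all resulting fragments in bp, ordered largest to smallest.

146, 29, 24, 23, 5 bp

Fno45II sites (ATTAAT) start at positions 23, 52, 198, 221.
Fno45II cuts after base 2 of each site, so after positions 24, 53, 199, 222.
Linear molecule, 4 cuts → 5 fragments:
  1–24 → 24 bp
  25–53 → 29 bp
  54–199 → 146 bp
  200–222 → 23 bp
  223–227 → 5 bp
Sorted largest to smallest: 146, 29, 24, 23, 5 bp.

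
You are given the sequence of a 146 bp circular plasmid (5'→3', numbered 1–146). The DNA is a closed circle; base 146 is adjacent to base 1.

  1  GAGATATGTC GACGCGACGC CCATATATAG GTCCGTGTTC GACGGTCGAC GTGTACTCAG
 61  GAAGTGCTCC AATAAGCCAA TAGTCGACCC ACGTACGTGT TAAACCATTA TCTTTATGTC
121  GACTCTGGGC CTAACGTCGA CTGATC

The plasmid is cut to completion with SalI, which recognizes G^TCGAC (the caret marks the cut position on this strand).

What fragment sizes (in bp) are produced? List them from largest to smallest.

38, 37, 35, 18, 18 bp

SalI sites (GTCGAC) start at positions 8, 45, 83, 118, 136.
SalI cuts after the first base of each site, so after positions 8, 45, 83, 118, 136.
Circular molecule, 5 cuts → 5 fragments:
  9–45 → 37 bp
  46–83 → 38 bp
  84–118 → 35 bp
  119–136 → 18 bp
  137–146 then 1–8 → 10 + 8 = 18 bp
Sorted largest to smallest: 38, 37, 35, 18, 18 bp.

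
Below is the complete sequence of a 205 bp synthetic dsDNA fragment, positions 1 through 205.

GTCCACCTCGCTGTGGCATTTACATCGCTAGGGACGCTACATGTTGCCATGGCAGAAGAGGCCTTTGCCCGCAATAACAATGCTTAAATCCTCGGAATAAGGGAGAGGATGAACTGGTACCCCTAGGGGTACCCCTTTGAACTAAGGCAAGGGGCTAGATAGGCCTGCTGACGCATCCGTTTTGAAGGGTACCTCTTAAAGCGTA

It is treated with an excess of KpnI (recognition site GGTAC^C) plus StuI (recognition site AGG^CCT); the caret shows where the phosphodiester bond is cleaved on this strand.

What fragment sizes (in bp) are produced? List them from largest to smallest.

KpnI sites (GGTACC) start at positions 116, 128, 188.
KpnI cuts after base 5 of each site (before the last base), so after positions 120, 132, 192.
StuI sites (AGGCCT) start at positions 59, 161.
StuI cuts after base 3 of each site, so after positions 61, 163.
Combined cut positions: 61, 120, 132, 163, 192.
Linear molecule, 5 cuts → 6 fragments:
  1–61 → 61 bp
  62–120 → 59 bp
  121–132 → 12 bp
  133–163 → 31 bp
  164–192 → 29 bp
  193–205 → 13 bp
Sorted largest to smallest: 61, 59, 31, 29, 13, 12 bp.

61, 59, 31, 29, 13, 12 bp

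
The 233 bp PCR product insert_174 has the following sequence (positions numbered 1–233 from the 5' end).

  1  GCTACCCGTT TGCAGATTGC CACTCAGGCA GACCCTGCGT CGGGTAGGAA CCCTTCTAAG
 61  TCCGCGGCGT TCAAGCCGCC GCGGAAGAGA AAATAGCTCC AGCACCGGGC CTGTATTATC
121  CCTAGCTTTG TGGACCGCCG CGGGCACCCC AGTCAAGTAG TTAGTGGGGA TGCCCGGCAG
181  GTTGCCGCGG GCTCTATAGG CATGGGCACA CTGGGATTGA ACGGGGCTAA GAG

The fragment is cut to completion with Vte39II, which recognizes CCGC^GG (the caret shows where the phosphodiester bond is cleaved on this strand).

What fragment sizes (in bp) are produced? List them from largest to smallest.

Vte39II sites (CCGCGG) start at positions 62, 79, 138, 185.
Vte39II cuts after base 4 of each site, so after positions 65, 82, 141, 188.
Linear molecule, 4 cuts → 5 fragments:
  1–65 → 65 bp
  66–82 → 17 bp
  83–141 → 59 bp
  142–188 → 47 bp
  189–233 → 45 bp
Sorted largest to smallest: 65, 59, 47, 45, 17 bp.

65, 59, 47, 45, 17 bp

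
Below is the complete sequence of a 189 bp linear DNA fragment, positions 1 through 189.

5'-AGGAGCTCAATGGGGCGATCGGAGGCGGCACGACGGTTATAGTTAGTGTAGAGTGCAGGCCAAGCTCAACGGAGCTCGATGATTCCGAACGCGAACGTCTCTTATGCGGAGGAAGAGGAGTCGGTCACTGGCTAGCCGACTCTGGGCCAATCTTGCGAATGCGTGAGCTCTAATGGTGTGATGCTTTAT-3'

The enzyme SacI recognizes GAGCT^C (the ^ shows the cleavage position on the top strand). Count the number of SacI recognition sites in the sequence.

GAGCTC occurs starting at positions 3, 72, 165.
SacI cuts at 3 sites.

3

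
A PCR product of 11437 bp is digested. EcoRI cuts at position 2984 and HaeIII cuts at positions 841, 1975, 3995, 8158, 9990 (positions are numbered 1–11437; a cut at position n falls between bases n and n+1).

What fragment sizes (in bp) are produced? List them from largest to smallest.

Combined cut positions (sorted): 841, 1975, 2984, 3995, 8158, 9990.
Linear molecule, 6 cuts → 7 fragments:
  841 − 0 = 841 bp
  1975 − 841 = 1134 bp
  2984 − 1975 = 1009 bp
  3995 − 2984 = 1011 bp
  8158 − 3995 = 4163 bp
  9990 − 8158 = 1832 bp
  11437 − 9990 = 1447 bp
Sorted largest to smallest: 4163, 1832, 1447, 1134, 1011, 1009, 841 bp.

4163, 1832, 1447, 1134, 1011, 1009, 841 bp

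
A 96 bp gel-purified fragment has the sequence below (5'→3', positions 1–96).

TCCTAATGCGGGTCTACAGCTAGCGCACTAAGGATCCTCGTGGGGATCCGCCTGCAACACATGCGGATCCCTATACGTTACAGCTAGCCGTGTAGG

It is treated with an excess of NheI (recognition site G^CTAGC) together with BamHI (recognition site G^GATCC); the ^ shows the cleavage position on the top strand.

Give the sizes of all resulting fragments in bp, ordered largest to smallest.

NheI sites (GCTAGC) start at positions 19, 83.
NheI cuts after the first base of each site, so after positions 19, 83.
BamHI sites (GGATCC) start at positions 32, 44, 65.
BamHI cuts after the first base of each site, so after positions 32, 44, 65.
Combined cut positions: 19, 32, 44, 65, 83.
Linear molecule, 5 cuts → 6 fragments:
  1–19 → 19 bp
  20–32 → 13 bp
  33–44 → 12 bp
  45–65 → 21 bp
  66–83 → 18 bp
  84–96 → 13 bp
Sorted largest to smallest: 21, 19, 18, 13, 13, 12 bp.

21, 19, 18, 13, 13, 12 bp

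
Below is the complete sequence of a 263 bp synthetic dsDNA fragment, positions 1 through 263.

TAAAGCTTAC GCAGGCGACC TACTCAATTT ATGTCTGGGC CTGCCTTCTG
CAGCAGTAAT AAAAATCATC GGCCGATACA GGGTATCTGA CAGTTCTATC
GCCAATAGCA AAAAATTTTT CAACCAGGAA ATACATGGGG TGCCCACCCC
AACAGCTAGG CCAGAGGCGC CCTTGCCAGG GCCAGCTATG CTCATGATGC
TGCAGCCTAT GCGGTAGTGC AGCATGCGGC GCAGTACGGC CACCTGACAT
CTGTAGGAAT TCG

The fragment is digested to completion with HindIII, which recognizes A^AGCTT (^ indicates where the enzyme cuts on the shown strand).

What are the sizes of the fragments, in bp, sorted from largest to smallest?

The HindIII site (AAGCTT) starts at position 3.
HindIII cuts after the first base of each site, so after position 3.
Linear molecule, 1 cut → 2 fragments:
  1–3 → 3 bp
  4–263 → 260 bp
Sorted largest to smallest: 260, 3 bp.

260, 3 bp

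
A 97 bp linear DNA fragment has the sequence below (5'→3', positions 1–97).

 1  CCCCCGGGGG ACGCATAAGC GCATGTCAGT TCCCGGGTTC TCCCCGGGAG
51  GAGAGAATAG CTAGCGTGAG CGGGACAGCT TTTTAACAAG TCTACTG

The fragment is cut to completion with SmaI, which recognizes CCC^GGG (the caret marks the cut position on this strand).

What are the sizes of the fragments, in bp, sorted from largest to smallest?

52, 29, 11, 5 bp

SmaI sites (CCCGGG) start at positions 3, 32, 43.
SmaI cuts after base 3 of each site, so after positions 5, 34, 45.
Linear molecule, 3 cuts → 4 fragments:
  1–5 → 5 bp
  6–34 → 29 bp
  35–45 → 11 bp
  46–97 → 52 bp
Sorted largest to smallest: 52, 29, 11, 5 bp.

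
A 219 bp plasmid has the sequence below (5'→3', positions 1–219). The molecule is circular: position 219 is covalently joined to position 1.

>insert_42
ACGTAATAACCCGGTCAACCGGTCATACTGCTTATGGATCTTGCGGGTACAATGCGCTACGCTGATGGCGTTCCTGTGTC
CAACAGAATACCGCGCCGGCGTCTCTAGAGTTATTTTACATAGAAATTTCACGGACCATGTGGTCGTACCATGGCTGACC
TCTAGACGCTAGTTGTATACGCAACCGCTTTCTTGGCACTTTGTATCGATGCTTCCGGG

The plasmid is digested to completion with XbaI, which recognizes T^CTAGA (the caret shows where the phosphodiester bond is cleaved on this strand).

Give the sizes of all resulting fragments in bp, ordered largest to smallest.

162, 57 bp

XbaI sites (TCTAGA) start at positions 104, 161.
XbaI cuts after the first base of each site, so after positions 104, 161.
Circular molecule, 2 cuts → 2 fragments:
  105–161 → 57 bp
  162–219 then 1–104 → 58 + 104 = 162 bp
Sorted largest to smallest: 162, 57 bp.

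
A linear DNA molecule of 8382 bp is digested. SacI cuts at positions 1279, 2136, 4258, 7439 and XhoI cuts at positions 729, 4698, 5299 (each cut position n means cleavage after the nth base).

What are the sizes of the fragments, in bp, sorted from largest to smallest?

Combined cut positions (sorted): 729, 1279, 2136, 4258, 4698, 5299, 7439.
Linear molecule, 7 cuts → 8 fragments:
  729 − 0 = 729 bp
  1279 − 729 = 550 bp
  2136 − 1279 = 857 bp
  4258 − 2136 = 2122 bp
  4698 − 4258 = 440 bp
  5299 − 4698 = 601 bp
  7439 − 5299 = 2140 bp
  8382 − 7439 = 943 bp
Sorted largest to smallest: 2140, 2122, 943, 857, 729, 601, 550, 440 bp.

2140, 2122, 943, 857, 729, 601, 550, 440 bp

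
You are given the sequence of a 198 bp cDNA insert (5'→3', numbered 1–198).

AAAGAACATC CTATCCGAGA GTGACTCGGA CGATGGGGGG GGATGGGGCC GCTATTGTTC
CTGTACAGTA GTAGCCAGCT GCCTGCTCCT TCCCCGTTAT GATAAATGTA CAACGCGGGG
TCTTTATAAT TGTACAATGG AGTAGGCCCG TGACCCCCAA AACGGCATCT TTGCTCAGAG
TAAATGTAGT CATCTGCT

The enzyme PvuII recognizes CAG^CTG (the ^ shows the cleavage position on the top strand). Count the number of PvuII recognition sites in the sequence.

CAGCTG occurs starting at position 76.
PvuII cuts at 1 site.

1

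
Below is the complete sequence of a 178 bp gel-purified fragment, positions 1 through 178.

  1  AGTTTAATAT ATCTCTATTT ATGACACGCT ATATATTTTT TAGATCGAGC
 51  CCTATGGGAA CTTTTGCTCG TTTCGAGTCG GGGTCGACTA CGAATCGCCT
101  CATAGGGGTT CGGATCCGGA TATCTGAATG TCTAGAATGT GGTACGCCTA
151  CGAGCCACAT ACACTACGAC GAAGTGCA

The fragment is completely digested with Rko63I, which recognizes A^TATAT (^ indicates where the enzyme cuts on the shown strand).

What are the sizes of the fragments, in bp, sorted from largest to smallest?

Rko63I sites (ATATAT) start at positions 7, 31.
Rko63I cuts after the first base of each site, so after positions 7, 31.
Linear molecule, 2 cuts → 3 fragments:
  1–7 → 7 bp
  8–31 → 24 bp
  32–178 → 147 bp
Sorted largest to smallest: 147, 24, 7 bp.

147, 24, 7 bp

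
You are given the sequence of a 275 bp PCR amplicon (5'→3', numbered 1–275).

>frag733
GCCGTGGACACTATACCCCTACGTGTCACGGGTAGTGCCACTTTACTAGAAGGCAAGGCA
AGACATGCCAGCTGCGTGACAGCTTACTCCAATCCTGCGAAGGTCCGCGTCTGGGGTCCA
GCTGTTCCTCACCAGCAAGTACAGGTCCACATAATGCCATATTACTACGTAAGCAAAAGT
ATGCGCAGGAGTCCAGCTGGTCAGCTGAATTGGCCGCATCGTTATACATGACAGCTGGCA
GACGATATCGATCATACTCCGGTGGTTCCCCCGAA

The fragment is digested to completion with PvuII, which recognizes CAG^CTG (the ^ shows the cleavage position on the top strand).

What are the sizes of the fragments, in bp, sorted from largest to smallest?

75, 71, 50, 41, 30, 8 bp

PvuII sites (CAGCTG) start at positions 69, 119, 194, 202, 232.
PvuII cuts after base 3 of each site, so after positions 71, 121, 196, 204, 234.
Linear molecule, 5 cuts → 6 fragments:
  1–71 → 71 bp
  72–121 → 50 bp
  122–196 → 75 bp
  197–204 → 8 bp
  205–234 → 30 bp
  235–275 → 41 bp
Sorted largest to smallest: 75, 71, 50, 41, 30, 8 bp.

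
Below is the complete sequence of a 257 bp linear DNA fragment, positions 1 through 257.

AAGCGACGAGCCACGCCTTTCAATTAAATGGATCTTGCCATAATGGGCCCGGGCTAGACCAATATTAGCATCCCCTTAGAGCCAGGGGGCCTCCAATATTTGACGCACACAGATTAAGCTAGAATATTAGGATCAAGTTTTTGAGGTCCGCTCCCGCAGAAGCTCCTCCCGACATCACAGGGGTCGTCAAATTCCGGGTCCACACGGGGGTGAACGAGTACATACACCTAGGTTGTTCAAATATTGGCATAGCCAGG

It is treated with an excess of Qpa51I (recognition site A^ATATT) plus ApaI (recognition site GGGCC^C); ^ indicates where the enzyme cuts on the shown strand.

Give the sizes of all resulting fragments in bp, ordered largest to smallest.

117, 49, 34, 28, 17, 12 bp

Qpa51I sites (AATATT) start at positions 61, 95, 123, 240.
Qpa51I cuts after the first base of each site, so after positions 61, 95, 123, 240.
The ApaI site (GGGCCC) starts at position 45.
ApaI cuts after base 5 of each site (before the last base), so after position 49.
Combined cut positions: 49, 61, 95, 123, 240.
Linear molecule, 5 cuts → 6 fragments:
  1–49 → 49 bp
  50–61 → 12 bp
  62–95 → 34 bp
  96–123 → 28 bp
  124–240 → 117 bp
  241–257 → 17 bp
Sorted largest to smallest: 117, 49, 34, 28, 17, 12 bp.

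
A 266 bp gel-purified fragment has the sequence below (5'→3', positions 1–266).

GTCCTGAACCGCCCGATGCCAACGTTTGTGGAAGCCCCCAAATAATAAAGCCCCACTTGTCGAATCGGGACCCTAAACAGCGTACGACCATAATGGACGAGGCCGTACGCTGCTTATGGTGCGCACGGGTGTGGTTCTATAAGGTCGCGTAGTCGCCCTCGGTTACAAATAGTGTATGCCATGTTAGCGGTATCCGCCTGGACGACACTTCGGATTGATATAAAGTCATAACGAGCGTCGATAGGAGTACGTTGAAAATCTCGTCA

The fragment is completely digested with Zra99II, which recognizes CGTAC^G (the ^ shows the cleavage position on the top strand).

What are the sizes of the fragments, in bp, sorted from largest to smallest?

Zra99II sites (CGTACG) start at positions 81, 104.
Zra99II cuts after base 5 of each site (before the last base), so after positions 85, 108.
Linear molecule, 2 cuts → 3 fragments:
  1–85 → 85 bp
  86–108 → 23 bp
  109–266 → 158 bp
Sorted largest to smallest: 158, 85, 23 bp.

158, 85, 23 bp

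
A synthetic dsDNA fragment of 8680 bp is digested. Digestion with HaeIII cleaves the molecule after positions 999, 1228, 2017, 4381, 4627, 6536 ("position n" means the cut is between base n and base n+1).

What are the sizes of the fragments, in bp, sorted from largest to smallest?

Linear molecule, 6 cuts → 7 fragments:
  999 − 0 = 999 bp
  1228 − 999 = 229 bp
  2017 − 1228 = 789 bp
  4381 − 2017 = 2364 bp
  4627 − 4381 = 246 bp
  6536 − 4627 = 1909 bp
  8680 − 6536 = 2144 bp
Sorted largest to smallest: 2364, 2144, 1909, 999, 789, 246, 229 bp.

2364, 2144, 1909, 999, 789, 246, 229 bp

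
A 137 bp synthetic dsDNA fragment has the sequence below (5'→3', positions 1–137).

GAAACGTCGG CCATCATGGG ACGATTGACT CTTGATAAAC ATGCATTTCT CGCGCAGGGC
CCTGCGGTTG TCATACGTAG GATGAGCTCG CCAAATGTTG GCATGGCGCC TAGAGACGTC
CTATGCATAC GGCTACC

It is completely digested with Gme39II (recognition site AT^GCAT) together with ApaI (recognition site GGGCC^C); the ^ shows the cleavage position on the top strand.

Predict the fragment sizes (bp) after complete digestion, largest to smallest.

63, 42, 19, 13 bp

Gme39II sites (ATGCAT) start at positions 41, 123.
Gme39II cuts after base 2 of each site, so after positions 42, 124.
The ApaI site (GGGCCC) starts at position 57.
ApaI cuts after base 5 of each site (before the last base), so after position 61.
Combined cut positions: 42, 61, 124.
Linear molecule, 3 cuts → 4 fragments:
  1–42 → 42 bp
  43–61 → 19 bp
  62–124 → 63 bp
  125–137 → 13 bp
Sorted largest to smallest: 63, 42, 19, 13 bp.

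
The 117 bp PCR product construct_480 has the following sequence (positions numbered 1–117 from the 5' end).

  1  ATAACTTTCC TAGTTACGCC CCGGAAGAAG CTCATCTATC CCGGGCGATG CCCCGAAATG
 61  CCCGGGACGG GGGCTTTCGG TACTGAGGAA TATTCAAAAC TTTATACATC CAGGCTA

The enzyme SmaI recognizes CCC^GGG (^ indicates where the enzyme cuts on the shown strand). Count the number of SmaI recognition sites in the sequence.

CCCGGG occurs starting at positions 40, 61.
SmaI cuts at 2 sites.

2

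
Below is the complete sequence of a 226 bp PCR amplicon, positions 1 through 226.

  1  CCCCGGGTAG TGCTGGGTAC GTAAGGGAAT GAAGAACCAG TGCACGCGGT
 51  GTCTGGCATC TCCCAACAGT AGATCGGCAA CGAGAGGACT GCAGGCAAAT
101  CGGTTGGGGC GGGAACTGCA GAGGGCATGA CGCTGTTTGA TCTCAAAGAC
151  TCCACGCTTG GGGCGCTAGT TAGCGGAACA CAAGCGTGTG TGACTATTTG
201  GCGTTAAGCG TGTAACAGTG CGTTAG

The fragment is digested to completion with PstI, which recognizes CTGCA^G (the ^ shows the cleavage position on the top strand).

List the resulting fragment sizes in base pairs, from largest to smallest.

106, 93, 27 bp

PstI sites (CTGCAG) start at positions 89, 116.
PstI cuts after base 5 of each site (before the last base), so after positions 93, 120.
Linear molecule, 2 cuts → 3 fragments:
  1–93 → 93 bp
  94–120 → 27 bp
  121–226 → 106 bp
Sorted largest to smallest: 106, 93, 27 bp.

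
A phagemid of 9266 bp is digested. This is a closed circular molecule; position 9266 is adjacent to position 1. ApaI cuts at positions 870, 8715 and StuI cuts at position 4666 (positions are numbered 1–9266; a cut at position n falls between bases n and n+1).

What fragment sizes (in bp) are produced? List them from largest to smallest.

4049, 3796, 1421 bp

Combined cut positions (sorted): 870, 4666, 8715.
Circular molecule, 3 cuts → 3 fragments:
  4666 − 870 = 3796 bp
  8715 − 4666 = 4049 bp
  wrap: 9266 − 8715 + 870 = 1421 bp
Sorted largest to smallest: 4049, 3796, 1421 bp.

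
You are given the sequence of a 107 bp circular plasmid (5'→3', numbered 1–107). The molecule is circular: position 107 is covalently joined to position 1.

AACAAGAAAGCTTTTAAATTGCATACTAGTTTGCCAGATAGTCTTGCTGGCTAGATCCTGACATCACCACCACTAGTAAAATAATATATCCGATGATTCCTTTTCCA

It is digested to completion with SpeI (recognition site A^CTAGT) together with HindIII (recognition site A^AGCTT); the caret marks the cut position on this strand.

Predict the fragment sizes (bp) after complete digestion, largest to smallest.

47, 43, 17 bp

SpeI sites (ACTAGT) start at positions 25, 72.
SpeI cuts after the first base of each site, so after positions 25, 72.
The HindIII site (AAGCTT) starts at position 8.
HindIII cuts after the first base of each site, so after position 8.
Combined cut positions: 8, 25, 72.
Circular molecule, 3 cuts → 3 fragments:
  9–25 → 17 bp
  26–72 → 47 bp
  73–107 then 1–8 → 35 + 8 = 43 bp
Sorted largest to smallest: 47, 43, 17 bp.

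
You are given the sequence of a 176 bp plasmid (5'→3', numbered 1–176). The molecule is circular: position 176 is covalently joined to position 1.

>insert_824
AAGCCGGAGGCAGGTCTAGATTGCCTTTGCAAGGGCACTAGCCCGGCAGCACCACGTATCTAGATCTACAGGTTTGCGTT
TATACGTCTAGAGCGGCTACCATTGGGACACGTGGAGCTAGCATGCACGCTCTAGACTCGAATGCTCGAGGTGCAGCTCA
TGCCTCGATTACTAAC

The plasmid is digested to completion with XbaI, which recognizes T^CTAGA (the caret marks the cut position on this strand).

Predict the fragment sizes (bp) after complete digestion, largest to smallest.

XbaI sites (TCTAGA) start at positions 15, 59, 87, 131.
XbaI cuts after the first base of each site, so after positions 15, 59, 87, 131.
Circular molecule, 4 cuts → 4 fragments:
  16–59 → 44 bp
  60–87 → 28 bp
  88–131 → 44 bp
  132–176 then 1–15 → 45 + 15 = 60 bp
Sorted largest to smallest: 60, 44, 44, 28 bp.

60, 44, 44, 28 bp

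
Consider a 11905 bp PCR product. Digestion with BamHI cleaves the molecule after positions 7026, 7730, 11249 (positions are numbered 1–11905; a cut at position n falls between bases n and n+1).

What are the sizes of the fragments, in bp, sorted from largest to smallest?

Linear molecule, 3 cuts → 4 fragments:
  7026 − 0 = 7026 bp
  7730 − 7026 = 704 bp
  11249 − 7730 = 3519 bp
  11905 − 11249 = 656 bp
Sorted largest to smallest: 7026, 3519, 704, 656 bp.

7026, 3519, 704, 656 bp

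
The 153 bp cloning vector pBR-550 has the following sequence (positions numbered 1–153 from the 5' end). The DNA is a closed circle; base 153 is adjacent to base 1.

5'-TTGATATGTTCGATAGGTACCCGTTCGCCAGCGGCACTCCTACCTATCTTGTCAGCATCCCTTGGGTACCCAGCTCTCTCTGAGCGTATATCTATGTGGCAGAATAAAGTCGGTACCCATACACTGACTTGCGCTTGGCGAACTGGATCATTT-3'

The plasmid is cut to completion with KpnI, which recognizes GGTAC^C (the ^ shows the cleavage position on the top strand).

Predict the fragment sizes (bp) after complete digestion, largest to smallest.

KpnI sites (GGTACC) start at positions 16, 65, 112.
KpnI cuts after base 5 of each site (before the last base), so after positions 20, 69, 116.
Circular molecule, 3 cuts → 3 fragments:
  21–69 → 49 bp
  70–116 → 47 bp
  117–153 then 1–20 → 37 + 20 = 57 bp
Sorted largest to smallest: 57, 49, 47 bp.

57, 49, 47 bp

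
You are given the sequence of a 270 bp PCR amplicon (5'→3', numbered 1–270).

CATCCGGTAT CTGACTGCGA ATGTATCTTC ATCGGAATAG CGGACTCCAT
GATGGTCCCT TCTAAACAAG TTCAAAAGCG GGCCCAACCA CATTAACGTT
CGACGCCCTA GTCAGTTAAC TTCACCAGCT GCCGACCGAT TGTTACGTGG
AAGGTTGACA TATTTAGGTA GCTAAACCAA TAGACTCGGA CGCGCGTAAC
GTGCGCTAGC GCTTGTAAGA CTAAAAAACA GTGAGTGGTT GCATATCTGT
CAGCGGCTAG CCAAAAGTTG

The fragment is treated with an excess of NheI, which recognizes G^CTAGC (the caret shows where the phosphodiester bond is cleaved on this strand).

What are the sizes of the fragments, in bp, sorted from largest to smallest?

NheI sites (GCTAGC) start at positions 205, 256.
NheI cuts after the first base of each site, so after positions 205, 256.
Linear molecule, 2 cuts → 3 fragments:
  1–205 → 205 bp
  206–256 → 51 bp
  257–270 → 14 bp
Sorted largest to smallest: 205, 51, 14 bp.

205, 51, 14 bp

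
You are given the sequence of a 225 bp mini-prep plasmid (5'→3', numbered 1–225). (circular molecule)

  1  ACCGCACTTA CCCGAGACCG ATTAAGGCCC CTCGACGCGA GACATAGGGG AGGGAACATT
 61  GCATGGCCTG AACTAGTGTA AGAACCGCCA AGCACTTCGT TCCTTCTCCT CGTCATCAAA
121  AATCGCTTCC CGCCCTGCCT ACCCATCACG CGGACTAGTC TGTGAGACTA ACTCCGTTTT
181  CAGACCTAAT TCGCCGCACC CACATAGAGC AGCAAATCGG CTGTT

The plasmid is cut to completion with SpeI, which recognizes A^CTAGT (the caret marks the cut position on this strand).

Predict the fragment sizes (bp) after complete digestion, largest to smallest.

SpeI sites (ACTAGT) start at positions 72, 154.
SpeI cuts after the first base of each site, so after positions 72, 154.
Circular molecule, 2 cuts → 2 fragments:
  73–154 → 82 bp
  155–225 then 1–72 → 71 + 72 = 143 bp
Sorted largest to smallest: 143, 82 bp.

143, 82 bp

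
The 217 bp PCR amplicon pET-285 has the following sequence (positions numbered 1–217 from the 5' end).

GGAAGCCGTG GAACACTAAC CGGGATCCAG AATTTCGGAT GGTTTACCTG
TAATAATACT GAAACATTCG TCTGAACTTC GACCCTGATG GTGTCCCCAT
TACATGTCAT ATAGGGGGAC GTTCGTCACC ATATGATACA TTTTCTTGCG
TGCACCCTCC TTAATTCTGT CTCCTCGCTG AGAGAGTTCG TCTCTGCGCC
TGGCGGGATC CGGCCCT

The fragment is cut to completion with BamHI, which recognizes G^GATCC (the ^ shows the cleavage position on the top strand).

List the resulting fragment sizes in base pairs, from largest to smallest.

BamHI sites (GGATCC) start at positions 23, 206.
BamHI cuts after the first base of each site, so after positions 23, 206.
Linear molecule, 2 cuts → 3 fragments:
  1–23 → 23 bp
  24–206 → 183 bp
  207–217 → 11 bp
Sorted largest to smallest: 183, 23, 11 bp.

183, 23, 11 bp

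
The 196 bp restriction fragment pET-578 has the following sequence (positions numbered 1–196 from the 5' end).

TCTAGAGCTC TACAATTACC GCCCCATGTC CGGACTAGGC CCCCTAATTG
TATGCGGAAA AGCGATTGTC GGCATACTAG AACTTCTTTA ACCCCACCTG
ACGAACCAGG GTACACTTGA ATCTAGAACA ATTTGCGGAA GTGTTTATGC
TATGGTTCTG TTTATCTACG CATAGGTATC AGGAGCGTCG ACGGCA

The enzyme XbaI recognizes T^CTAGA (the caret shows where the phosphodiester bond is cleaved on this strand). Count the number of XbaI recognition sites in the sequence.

2

TCTAGA occurs starting at positions 1, 122.
XbaI cuts at 2 sites.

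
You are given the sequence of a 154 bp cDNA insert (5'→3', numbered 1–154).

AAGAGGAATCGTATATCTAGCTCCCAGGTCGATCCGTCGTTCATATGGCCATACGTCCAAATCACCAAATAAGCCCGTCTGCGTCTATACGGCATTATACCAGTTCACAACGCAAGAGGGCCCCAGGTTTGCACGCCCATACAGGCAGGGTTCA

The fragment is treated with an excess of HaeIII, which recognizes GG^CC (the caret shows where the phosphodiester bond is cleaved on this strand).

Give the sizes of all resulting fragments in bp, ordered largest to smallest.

HaeIII sites (GGCC) start at positions 47, 119.
HaeIII cuts after base 2 of each site, so after positions 48, 120.
Linear molecule, 2 cuts → 3 fragments:
  1–48 → 48 bp
  49–120 → 72 bp
  121–154 → 34 bp
Sorted largest to smallest: 72, 48, 34 bp.

72, 48, 34 bp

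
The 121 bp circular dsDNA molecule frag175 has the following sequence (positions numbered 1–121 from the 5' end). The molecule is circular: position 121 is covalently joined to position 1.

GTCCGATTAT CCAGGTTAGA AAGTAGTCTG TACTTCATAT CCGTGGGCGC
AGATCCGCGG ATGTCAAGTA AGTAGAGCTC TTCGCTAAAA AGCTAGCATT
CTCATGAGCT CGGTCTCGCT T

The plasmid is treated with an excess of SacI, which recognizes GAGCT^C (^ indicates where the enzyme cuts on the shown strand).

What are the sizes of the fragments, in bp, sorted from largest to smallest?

90, 31 bp

SacI sites (GAGCTC) start at positions 75, 106.
SacI cuts after base 5 of each site (before the last base), so after positions 79, 110.
Circular molecule, 2 cuts → 2 fragments:
  80–110 → 31 bp
  111–121 then 1–79 → 11 + 79 = 90 bp
Sorted largest to smallest: 90, 31 bp.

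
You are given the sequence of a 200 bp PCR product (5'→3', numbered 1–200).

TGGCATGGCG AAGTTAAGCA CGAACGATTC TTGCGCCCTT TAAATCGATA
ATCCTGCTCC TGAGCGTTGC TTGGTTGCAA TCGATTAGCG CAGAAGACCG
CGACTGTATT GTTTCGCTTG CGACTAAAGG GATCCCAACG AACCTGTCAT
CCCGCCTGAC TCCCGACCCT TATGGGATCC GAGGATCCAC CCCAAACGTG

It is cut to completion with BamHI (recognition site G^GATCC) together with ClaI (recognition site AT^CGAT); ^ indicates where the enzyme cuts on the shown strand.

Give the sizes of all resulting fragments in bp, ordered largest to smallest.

49, 45, 45, 36, 17, 8 bp

BamHI sites (GGATCC) start at positions 130, 175, 183.
BamHI cuts after the first base of each site, so after positions 130, 175, 183.
ClaI sites (ATCGAT) start at positions 44, 80.
ClaI cuts after base 2 of each site, so after positions 45, 81.
Combined cut positions: 45, 81, 130, 175, 183.
Linear molecule, 5 cuts → 6 fragments:
  1–45 → 45 bp
  46–81 → 36 bp
  82–130 → 49 bp
  131–175 → 45 bp
  176–183 → 8 bp
  184–200 → 17 bp
Sorted largest to smallest: 49, 45, 45, 36, 17, 8 bp.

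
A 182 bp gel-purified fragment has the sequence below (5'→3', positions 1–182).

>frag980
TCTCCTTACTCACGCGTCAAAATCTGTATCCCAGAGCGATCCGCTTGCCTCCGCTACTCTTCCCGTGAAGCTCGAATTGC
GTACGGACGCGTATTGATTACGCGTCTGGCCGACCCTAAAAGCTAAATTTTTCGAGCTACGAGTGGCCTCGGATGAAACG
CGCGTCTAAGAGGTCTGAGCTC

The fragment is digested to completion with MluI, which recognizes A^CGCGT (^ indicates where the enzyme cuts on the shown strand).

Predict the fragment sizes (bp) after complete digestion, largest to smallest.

82, 75, 13, 12 bp

MluI sites (ACGCGT) start at positions 12, 87, 100.
MluI cuts after the first base of each site, so after positions 12, 87, 100.
Linear molecule, 3 cuts → 4 fragments:
  1–12 → 12 bp
  13–87 → 75 bp
  88–100 → 13 bp
  101–182 → 82 bp
Sorted largest to smallest: 82, 75, 13, 12 bp.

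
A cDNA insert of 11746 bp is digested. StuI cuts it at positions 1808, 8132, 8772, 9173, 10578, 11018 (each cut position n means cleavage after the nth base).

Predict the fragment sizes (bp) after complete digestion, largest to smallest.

6324, 1808, 1405, 728, 640, 440, 401 bp

Linear molecule, 6 cuts → 7 fragments:
  1808 − 0 = 1808 bp
  8132 − 1808 = 6324 bp
  8772 − 8132 = 640 bp
  9173 − 8772 = 401 bp
  10578 − 9173 = 1405 bp
  11018 − 10578 = 440 bp
  11746 − 11018 = 728 bp
Sorted largest to smallest: 6324, 1808, 1405, 728, 640, 440, 401 bp.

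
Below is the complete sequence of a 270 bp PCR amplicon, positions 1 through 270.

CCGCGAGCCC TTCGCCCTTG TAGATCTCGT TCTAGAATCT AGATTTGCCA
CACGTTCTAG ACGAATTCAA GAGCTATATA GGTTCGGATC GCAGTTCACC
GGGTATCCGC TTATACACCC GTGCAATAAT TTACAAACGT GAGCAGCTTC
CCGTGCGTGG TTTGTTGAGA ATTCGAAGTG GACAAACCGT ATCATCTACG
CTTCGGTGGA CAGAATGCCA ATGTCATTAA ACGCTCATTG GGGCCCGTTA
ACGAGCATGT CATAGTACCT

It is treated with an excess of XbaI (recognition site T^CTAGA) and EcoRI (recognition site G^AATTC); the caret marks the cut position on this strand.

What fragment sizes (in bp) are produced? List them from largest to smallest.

106, 101, 31, 18, 7, 7 bp

XbaI sites (TCTAGA) start at positions 31, 38, 56.
XbaI cuts after the first base of each site, so after positions 31, 38, 56.
EcoRI sites (GAATTC) start at positions 63, 169.
EcoRI cuts after the first base of each site, so after positions 63, 169.
Combined cut positions: 31, 38, 56, 63, 169.
Linear molecule, 5 cuts → 6 fragments:
  1–31 → 31 bp
  32–38 → 7 bp
  39–56 → 18 bp
  57–63 → 7 bp
  64–169 → 106 bp
  170–270 → 101 bp
Sorted largest to smallest: 106, 101, 31, 18, 7, 7 bp.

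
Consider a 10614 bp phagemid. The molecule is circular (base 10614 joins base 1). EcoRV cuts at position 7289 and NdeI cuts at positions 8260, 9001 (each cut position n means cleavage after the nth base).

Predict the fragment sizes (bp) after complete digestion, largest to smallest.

8902, 971, 741 bp

Combined cut positions (sorted): 7289, 8260, 9001.
Circular molecule, 3 cuts → 3 fragments:
  8260 − 7289 = 971 bp
  9001 − 8260 = 741 bp
  wrap: 10614 − 9001 + 7289 = 8902 bp
Sorted largest to smallest: 8902, 971, 741 bp.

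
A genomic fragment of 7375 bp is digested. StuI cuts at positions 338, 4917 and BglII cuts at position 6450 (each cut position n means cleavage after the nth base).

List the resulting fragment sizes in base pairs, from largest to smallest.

Combined cut positions (sorted): 338, 4917, 6450.
Linear molecule, 3 cuts → 4 fragments:
  338 − 0 = 338 bp
  4917 − 338 = 4579 bp
  6450 − 4917 = 1533 bp
  7375 − 6450 = 925 bp
Sorted largest to smallest: 4579, 1533, 925, 338 bp.

4579, 1533, 925, 338 bp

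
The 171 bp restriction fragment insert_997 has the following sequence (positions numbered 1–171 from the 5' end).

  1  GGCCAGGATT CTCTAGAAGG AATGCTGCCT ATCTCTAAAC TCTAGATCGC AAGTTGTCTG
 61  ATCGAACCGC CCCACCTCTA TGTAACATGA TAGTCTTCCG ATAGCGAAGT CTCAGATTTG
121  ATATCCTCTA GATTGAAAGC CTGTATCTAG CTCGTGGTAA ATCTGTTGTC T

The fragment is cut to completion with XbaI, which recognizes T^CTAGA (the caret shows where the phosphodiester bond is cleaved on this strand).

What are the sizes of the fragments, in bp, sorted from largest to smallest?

XbaI sites (TCTAGA) start at positions 12, 41, 127.
XbaI cuts after the first base of each site, so after positions 12, 41, 127.
Linear molecule, 3 cuts → 4 fragments:
  1–12 → 12 bp
  13–41 → 29 bp
  42–127 → 86 bp
  128–171 → 44 bp
Sorted largest to smallest: 86, 44, 29, 12 bp.

86, 44, 29, 12 bp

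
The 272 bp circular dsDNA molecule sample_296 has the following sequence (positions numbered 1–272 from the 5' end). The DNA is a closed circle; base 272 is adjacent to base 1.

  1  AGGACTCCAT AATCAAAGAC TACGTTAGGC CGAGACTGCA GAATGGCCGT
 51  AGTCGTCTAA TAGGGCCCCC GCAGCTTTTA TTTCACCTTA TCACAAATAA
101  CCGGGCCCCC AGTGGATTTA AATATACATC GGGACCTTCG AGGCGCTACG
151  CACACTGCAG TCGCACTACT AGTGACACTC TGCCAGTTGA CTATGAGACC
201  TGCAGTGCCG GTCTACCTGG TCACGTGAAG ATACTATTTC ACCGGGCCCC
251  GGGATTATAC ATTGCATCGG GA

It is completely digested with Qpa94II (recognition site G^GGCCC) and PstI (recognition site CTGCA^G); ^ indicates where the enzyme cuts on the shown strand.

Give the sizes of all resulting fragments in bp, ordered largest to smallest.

Qpa94II sites (GGGCCC) start at positions 63, 103, 244.
Qpa94II cuts after the first base of each site, so after positions 63, 103, 244.
PstI sites (CTGCAG) start at positions 36, 155, 200.
PstI cuts after base 5 of each site (before the last base), so after positions 40, 159, 204.
Combined cut positions: 40, 63, 103, 159, 204, 244.
Circular molecule, 6 cuts → 6 fragments:
  41–63 → 23 bp
  64–103 → 40 bp
  104–159 → 56 bp
  160–204 → 45 bp
  205–244 → 40 bp
  245–272 then 1–40 → 28 + 40 = 68 bp
Sorted largest to smallest: 68, 56, 45, 40, 40, 23 bp.

68, 56, 45, 40, 40, 23 bp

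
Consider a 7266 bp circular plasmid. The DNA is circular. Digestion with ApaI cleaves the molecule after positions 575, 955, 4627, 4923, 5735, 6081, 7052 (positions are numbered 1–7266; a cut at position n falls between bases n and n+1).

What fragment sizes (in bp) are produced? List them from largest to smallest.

Circular molecule, 7 cuts → 7 fragments:
  955 − 575 = 380 bp
  4627 − 955 = 3672 bp
  4923 − 4627 = 296 bp
  5735 − 4923 = 812 bp
  6081 − 5735 = 346 bp
  7052 − 6081 = 971 bp
  wrap: 7266 − 7052 + 575 = 789 bp
Sorted largest to smallest: 3672, 971, 812, 789, 380, 346, 296 bp.

3672, 971, 812, 789, 380, 346, 296 bp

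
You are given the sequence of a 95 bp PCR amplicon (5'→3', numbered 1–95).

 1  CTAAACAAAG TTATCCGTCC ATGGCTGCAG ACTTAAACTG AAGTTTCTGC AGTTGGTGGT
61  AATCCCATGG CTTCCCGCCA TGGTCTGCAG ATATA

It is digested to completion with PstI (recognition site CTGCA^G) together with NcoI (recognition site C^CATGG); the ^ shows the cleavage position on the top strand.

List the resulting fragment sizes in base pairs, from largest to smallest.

PstI sites (CTGCAG) start at positions 25, 47, 85.
PstI cuts after base 5 of each site (before the last base), so after positions 29, 51, 89.
NcoI sites (CCATGG) start at positions 19, 65, 78.
NcoI cuts after the first base of each site, so after positions 19, 65, 78.
Combined cut positions: 19, 29, 51, 65, 78, 89.
Linear molecule, 6 cuts → 7 fragments:
  1–19 → 19 bp
  20–29 → 10 bp
  30–51 → 22 bp
  52–65 → 14 bp
  66–78 → 13 bp
  79–89 → 11 bp
  90–95 → 6 bp
Sorted largest to smallest: 22, 19, 14, 13, 11, 10, 6 bp.

22, 19, 14, 13, 11, 10, 6 bp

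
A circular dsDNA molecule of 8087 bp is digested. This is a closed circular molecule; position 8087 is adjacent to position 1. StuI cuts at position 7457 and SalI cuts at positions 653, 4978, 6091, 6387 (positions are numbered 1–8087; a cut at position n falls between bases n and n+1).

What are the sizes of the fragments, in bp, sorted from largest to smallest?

4325, 1283, 1113, 1070, 296 bp

Combined cut positions (sorted): 653, 4978, 6091, 6387, 7457.
Circular molecule, 5 cuts → 5 fragments:
  4978 − 653 = 4325 bp
  6091 − 4978 = 1113 bp
  6387 − 6091 = 296 bp
  7457 − 6387 = 1070 bp
  wrap: 8087 − 7457 + 653 = 1283 bp
Sorted largest to smallest: 4325, 1283, 1113, 1070, 296 bp.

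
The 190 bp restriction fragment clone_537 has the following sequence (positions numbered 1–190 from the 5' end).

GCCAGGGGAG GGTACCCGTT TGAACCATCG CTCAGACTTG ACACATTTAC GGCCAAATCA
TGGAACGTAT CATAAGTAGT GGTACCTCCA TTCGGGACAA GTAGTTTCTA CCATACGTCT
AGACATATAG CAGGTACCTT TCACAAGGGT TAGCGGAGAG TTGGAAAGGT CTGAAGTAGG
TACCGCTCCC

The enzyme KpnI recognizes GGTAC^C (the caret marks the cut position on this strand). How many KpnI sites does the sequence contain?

GGTACC occurs starting at positions 11, 81, 133, 179.
KpnI cuts at 4 sites.

4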